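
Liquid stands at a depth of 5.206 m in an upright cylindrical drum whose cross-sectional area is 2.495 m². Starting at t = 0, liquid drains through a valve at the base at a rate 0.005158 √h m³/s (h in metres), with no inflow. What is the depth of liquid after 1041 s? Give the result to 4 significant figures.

Mass balance (ρ constant): A dh/dt = −0.005158 √h.
This is separable: 2 d(√h)/dt = −0.005158/A, so √h = √h₀ − (0.005158/(2A)) t.
√h = √5.206 − 0.005158·1041/(2·2.495) = 2.28167 − 1.07605 = 1.20562.
h = 1.20562² = 1.45352 m.

1.454 m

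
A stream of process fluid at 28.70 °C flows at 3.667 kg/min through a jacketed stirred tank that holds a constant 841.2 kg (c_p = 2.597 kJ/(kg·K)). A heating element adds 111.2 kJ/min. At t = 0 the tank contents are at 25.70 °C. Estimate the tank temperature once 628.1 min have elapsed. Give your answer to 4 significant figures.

39.43 °C

M c_p dT/dt = ṁ c_p (T_in − T) + Q̇.
Rearrange: dT/dt = (T_ss − T)/τ with τ = M/ṁ = 229.397 min and T_ss = T_in + Q̇/(ṁ c_p) = 40.3767 °C.
This is linear first-order; T(t) = T_ss + (T₀ − T_ss) e^(−t/τ).
T(628.1) = 40.3767 + (-14.6767)·e^(−628.1/229.397) = 40.3767 + (-14.6767)·0.0646968 = 39.4272 °C.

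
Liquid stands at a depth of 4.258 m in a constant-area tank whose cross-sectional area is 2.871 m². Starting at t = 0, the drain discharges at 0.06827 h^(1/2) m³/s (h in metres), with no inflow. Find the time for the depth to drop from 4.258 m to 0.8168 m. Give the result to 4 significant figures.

With no inflow, A dh/dt = −0.06827 √h.
This is separable: 2 d(√h)/dt = −0.06827/A, so √h = √h₀ − (0.06827/(2A)) t.
t = 2A(√h₀ − √h)/0.06827 = 2·2.871·(√4.258 − √0.8168)/0.06827
  = 5.74200 × (2.06349 − 0.903770) / 0.06827 = 97.5410 s.

97.54 s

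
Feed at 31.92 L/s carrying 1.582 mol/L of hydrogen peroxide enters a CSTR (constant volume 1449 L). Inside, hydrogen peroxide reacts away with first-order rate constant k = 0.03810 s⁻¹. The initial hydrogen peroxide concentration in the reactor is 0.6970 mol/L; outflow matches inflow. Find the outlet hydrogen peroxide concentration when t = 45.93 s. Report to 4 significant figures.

Species balance: V dC/dt = Q C_in − Q C − k V C.
dC/dt = (Q/V) C_in − (Q/V + k) C; effective rate a = Q/V + k = 0.0220290 + 0.03810 = 0.0601290 s⁻¹.
C_ss = Q C_in/(Q + kV) = 0.579585 mol/L; C(t) = C_ss + (C₀ − C_ss) e^(−a t).
C(45.93) = 0.579585 + (0.117415)·e^(−0.0601290·45.93) = 0.579585 + (0.117415)·0.0631827 = 0.587004 mol/L.

0.5870 mol/L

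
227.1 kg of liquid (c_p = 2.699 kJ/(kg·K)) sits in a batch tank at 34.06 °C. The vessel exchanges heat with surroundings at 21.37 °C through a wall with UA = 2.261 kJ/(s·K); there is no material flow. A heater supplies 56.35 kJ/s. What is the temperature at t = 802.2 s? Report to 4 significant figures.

M c_p dT/dt = −UA(T − T_amb) + Q̇.
dT/dt = (T_ss − T)/τ with T_ss = T_amb + Q̇/UA = 21.37 + 56.35/2.261 = 46.2926 °C, τ = M c_p/UA = 227.1·2.699/2.261 = 271.094 s.
Solution: T(t) = T_ss + (T₀ − T_ss) e^(−t/τ).
T(802.2) = 46.2926 + (-12.2326)·0.0518643 = 45.6582 °C.

45.66 °C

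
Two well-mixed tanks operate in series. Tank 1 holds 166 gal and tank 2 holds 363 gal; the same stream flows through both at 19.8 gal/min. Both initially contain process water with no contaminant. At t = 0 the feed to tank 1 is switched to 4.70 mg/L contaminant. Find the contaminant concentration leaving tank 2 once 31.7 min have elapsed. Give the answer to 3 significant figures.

3.25 mg/L

Time constants: τᵢ = Vᵢ/Q for each well-mixed tank.
τ₁ = 166/19.8 = 8.3838 min; τ₂ = 363/19.8 = 18.333 min.
Tank 1: C₁ = C_in(1 − e^(−t/τ₁)). Tank 2 (τ₁ ≠ τ₂): C₂ = C_in[1 − (τ₁ e^(−t/τ₁) − τ₂ e^(−t/τ₂))/(τ₁ − τ₂)].
At t = 31.7: e^(−t/τ₁) = 0.022798, e^(−t/τ₂) = 0.17745.
C₂ = 4.70·[1 − (8.3838·0.022798 − 18.333·0.17745)/(-9.9495)] = 4.70·0.69224 = 3.2535 mg/L.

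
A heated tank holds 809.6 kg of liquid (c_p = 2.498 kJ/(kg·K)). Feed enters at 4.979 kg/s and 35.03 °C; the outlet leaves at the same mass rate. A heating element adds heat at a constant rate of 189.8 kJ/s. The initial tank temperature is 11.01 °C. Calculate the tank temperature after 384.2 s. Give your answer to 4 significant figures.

46.59 °C

M c_p dT/dt = ṁ c_p (T_in − T) + Q̇.
Rearrange: dT/dt = (T_ss − T)/τ with τ = M/ṁ = 162.603 s and T_ss = T_in + Q̇/(ṁ c_p) = 50.2902 °C.
Integrating: T(t) = T_ss + (T₀ − T_ss) e^(−t/τ).
T(384.2) = 50.2902 + (-39.2802)·e^(−384.2/162.603) = 50.2902 + (-39.2802)·0.0941552 = 46.5918 °C.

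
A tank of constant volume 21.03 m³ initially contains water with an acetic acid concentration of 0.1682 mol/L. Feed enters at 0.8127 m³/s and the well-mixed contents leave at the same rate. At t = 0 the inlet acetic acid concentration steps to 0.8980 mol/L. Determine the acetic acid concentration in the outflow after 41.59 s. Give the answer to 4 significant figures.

Accumulation = in − out for the solute gives V dC/dt = Q(C_in − C).
So dC/dt = (C_in − C)/τ with τ = V/Q = 21.03/0.8127 = 25.8767 s.
C approaches C_in exponentially: C(t) = C_in + (C₀ − C_in) e^(−t/τ).
C(41.59) = 0.8980 + (0.1682 − 0.8980)·e^(−41.59/25.8767) = 0.8980 + (-0.729800)·0.200441 = 0.751718 mol/L.

0.7517 mol/L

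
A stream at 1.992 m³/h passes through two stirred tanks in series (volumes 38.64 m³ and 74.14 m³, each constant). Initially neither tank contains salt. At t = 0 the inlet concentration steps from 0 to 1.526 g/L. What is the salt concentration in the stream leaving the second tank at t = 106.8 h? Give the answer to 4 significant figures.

Each tank obeys Vᵢ dCᵢ/dt = Q(Cᵢ₋₁ − Cᵢ), so τᵢ = Vᵢ/Q.
τ₁ = 38.64/1.992 = 19.3976 h; τ₂ = 74.14/1.992 = 37.2189 h.
Solving the cascade with C₁(0)=C₂(0)=0 gives C₂(t) = C_in[1 − (τ₁ e^(−t/τ₁) − τ₂ e^(−t/τ₂))/(τ₁ − τ₂)].
At t = 106.8: e^(−t/τ₁) = 0.00406298, e^(−t/τ₂) = 0.0567266.
C₂ = 1.526·[1 − (19.3976·0.00406298 − 37.2189·0.0567266)/(-17.8213)] = 1.526·0.885952 = 1.35196 g/L.

1.352 g/L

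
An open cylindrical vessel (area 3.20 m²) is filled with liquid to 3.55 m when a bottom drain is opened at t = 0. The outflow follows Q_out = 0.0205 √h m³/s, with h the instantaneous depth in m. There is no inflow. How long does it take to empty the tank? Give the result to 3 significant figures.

588 s

With no inflow, A dh/dt = −0.0205 √h.
Separate and integrate: 2(√h − √h₀) = −(0.0205/A) t.
Set h = 0: 2√h₀ = (0.0205/A) t_empty ⇒ t_empty = 2A√h₀/0.0205.
t_empty = 2·3.20·√3.55/0.0205 = 6.4000·1.8841/0.0205 = 588.22 s.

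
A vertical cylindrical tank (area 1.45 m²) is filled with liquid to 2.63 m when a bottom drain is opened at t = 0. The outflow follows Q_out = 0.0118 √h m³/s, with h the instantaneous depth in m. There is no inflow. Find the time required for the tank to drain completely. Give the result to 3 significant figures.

Mass balance (ρ constant): A dh/dt = −0.0118 √h.
This is separable: 2 d(√h)/dt = −0.0118/A, so √h = √h₀ − (0.0118/(2A)) t.
Tank is empty when √h = 0: t_empty = 2A√h₀/0.0118.
t_empty = 2·1.45·√2.63/0.0118 = 2.9000·1.6217/0.0118 = 398.56 s.

399 s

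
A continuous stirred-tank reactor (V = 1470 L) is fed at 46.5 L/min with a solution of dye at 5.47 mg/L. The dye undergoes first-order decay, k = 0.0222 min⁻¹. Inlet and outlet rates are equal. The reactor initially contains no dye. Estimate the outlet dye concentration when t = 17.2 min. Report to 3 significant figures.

1.94 mg/L

Species balance: V dC/dt = Q C_in − Q C − k V C.
This is linear with rate a = Q/V + k = 0.053833 min⁻¹.
C_ss = Q C_in/(Q + kV) = 3.2142 mg/L; C(t) = C_ss + (C₀ − C_ss) e^(−a t).
C(17.2) = 3.2142 + (-3.2142)·e^(−0.053833·17.2) = 3.2142 + (-3.2142)·0.39617 = 1.9409 mg/L.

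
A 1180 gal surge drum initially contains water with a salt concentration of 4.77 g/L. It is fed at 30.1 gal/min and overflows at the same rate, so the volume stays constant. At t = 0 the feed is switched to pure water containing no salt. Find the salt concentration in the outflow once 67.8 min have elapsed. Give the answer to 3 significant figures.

0.846 g/L

Mass balance on the solute (V constant): V dC/dt = Q(C_in − C).
Time constant τ = V/Q = 1180/30.1 = 39.203 min.
C approaches C_in exponentially: C(t) = C_in + (C₀ − C_in) e^(−t/τ).
C(67.8) = 0 + (4.77 − 0)·e^(−67.8/39.203) = 0 + (4.7700)·0.17738 = 0.84609 g/L.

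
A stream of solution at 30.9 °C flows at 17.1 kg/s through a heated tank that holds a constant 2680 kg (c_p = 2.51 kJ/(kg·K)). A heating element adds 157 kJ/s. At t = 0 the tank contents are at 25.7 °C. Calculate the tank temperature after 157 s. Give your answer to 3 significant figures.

M c_p dT/dt = ṁ c_p (T_in − T) + Q̇.
Rearrange: dT/dt = (T_ss − T)/τ with τ = M/ṁ = 156.73 s and T_ss = T_in + Q̇/(ṁ c_p) = 34.558 °C.
This is linear first-order; T(t) = T_ss + (T₀ − T_ss) e^(−t/τ).
T(157) = 34.558 + (-8.8579)·e^(−157/156.73) = 34.558 + (-8.8579)·0.36723 = 31.305 °C.

31.3 °C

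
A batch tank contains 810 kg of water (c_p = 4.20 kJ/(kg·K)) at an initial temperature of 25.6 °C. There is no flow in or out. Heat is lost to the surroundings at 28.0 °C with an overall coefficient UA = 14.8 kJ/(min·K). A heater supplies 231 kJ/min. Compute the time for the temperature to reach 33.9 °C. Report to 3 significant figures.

Lumped-capacitance energy balance: M c_p dT/dt = UA(T_amb − T) + Q̇.
τ = M c_p/UA = 229.86 min; T_ss = T_amb + Q̇/UA = 28.0 + 231/14.8 = 43.608 °C.
T(t) = T_ss + (T₀ − T_ss)e^(−t/τ); set T = 33.9:
t = −τ ln[(T − T_ss)/(T₀ − T_ss)] = −229.86 · ln(0.53910) = 142.02 min.

142 min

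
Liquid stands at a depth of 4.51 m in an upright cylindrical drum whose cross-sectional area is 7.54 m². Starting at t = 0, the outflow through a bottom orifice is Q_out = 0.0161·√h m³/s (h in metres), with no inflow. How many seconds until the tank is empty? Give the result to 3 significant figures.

With no inflow, A dh/dt = −0.0161 √h.
This is separable: 2 d(√h)/dt = −0.0161/A, so √h = √h₀ − (0.0161/(2A)) t.
Set h = 0: 2√h₀ = (0.0161/A) t_empty ⇒ t_empty = 2A√h₀/0.0161.
t_empty = 2·7.54·√4.51/0.0161 = 15.080·2.1237/0.0161 = 1989.1 s.

1990 s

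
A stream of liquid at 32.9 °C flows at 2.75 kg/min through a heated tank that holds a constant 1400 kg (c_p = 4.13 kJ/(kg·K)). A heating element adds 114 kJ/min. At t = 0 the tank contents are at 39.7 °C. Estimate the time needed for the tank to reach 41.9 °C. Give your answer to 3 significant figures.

579 min

M c_p dT/dt = ṁ c_p (T_in − T) + Q̇.
τ = M/ṁ = 509.09 min; T_ss = T_in + Q̇/(ṁ c_p) = 42.937 °C.
T(t) = T_ss + (T₀ − T_ss) e^(−t/τ). Set T = 41.9:
e^(−t/τ) = (41.9 − 42.937)/(39.7 − 42.937) = 0.32045
t = −509.09 · ln(0.32045) = 579.37 min.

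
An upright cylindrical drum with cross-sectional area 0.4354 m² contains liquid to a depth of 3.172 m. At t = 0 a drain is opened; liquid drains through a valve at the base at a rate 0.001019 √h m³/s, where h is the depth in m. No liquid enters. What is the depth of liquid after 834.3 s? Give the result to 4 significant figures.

A dh/dt = −Q_out = −0.001019 √h.
This is separable: 2 d(√h)/dt = −0.001019/A, so √h = √h₀ − (0.001019/(2A)) t.
√h = √3.172 − 0.001019·834.3/(2·0.4354) = 1.78101 − 0.976288 = 0.804723.
h = 0.804723² = 0.647579 m.

0.6476 m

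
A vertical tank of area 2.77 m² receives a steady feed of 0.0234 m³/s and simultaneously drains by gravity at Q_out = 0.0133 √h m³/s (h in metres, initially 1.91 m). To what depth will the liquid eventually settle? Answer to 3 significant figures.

3.10 m

Level balance: A dh/dt = 0.0234 − 0.0133 √h. Setting dh/dt = 0:
Q_in = 0.0133 √h_ss ⇒ √h_ss = 0.0234/0.0133 = 1.7594.
h_ss = 1.7594² = 3.0955 m. (Since h₀ = 1.91 m < h_ss, the level will rise toward this value.)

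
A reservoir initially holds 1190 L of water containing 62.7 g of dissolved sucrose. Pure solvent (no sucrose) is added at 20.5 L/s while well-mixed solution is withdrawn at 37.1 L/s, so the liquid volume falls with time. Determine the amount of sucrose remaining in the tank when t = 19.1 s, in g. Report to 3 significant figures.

31.4 g

Total volume: dV/dt = Q_in − Q_out = -16.600 L/s, so V(t) = 1190 − 16.600 t and V(19.1) = 872.94 L.
Species balance (pure solvent in): dm/dt = −Q_out · m/V(t).
dm/m = −Q_out dt/(V₀ − 16.600 t); integrating gives ln(m/m₀) = −(Q_out/(Q_in−Q_out)) ln(V/V₀).
m = m₀ (V₀/V)^(Q_out/(Q_in−Q_out)) = 62.7 × (1190/872.94)^(-2.2349) = 31.371 g.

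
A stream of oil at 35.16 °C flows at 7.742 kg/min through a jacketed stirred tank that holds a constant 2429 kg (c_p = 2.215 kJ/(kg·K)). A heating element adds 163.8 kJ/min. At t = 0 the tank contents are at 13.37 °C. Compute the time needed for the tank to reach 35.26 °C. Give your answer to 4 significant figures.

376.1 min

Unsteady energy balance on the tank contents: M c_p dT/dt = ṁ c_p (T_in − T) + 163.8.
τ = M/ṁ = 313.743 min; T_ss = T_in + Q̇/(ṁ c_p) = 44.7118 °C.
T(t) = T_ss + (T₀ − T_ss) e^(−t/τ). Set T = 35.26:
e^(−t/τ) = (35.26 − 44.7118)/(13.37 − 44.7118) = 0.301573
t = −313.743 · ln(0.301573) = 376.098 min.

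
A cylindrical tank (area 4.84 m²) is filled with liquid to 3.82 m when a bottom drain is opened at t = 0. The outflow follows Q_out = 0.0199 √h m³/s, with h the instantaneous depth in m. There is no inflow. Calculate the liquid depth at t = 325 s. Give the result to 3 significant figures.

1.65 m

Unsteady balance on liquid volume: A dh/dt = −0.0199 √h.
This is separable: 2 d(√h)/dt = −0.0199/A, so √h = √h₀ − (0.0199/(2A)) t.
√h = √3.82 − 0.0199·325/(2·4.84) = 1.9545 − 0.66813 = 1.2864.
h = 1.2864² = 1.6547 m.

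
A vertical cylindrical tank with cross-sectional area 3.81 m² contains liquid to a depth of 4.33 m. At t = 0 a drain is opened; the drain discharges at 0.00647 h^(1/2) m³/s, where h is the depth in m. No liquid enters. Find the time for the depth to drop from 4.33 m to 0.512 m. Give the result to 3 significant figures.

1610 s

With no inflow, A dh/dt = −0.00647 √h.
This is separable: 2 d(√h)/dt = −0.00647/A, so √h = √h₀ − (0.00647/(2A)) t.
t = 2A(√h₀ − √h)/0.00647 = 2·3.81·(√4.33 − √0.512)/0.00647
  = 7.6200 × (2.0809 − 0.71554) / 0.00647 = 1608.0 s.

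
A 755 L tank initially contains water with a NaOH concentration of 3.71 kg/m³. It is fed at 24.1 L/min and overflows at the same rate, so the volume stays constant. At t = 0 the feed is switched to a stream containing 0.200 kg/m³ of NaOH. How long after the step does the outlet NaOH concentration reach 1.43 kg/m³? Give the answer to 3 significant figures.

Species balance: V dC/dt = Q(C_in − C) ⇒ τ = V/Q = 31.328 min.
C(t) = C_in + (C₀ − C_in) e^(−t/τ). Set C = 1.43 and solve for t:
e^(−t/τ) = (C − C_in)/(C₀ − C_in) = (1.43 − 0.200)/(3.71 − 0.200) = 0.35043
t = −τ ln(…) = 31.328 × 1.0486 = 32.850 min.

32.9 min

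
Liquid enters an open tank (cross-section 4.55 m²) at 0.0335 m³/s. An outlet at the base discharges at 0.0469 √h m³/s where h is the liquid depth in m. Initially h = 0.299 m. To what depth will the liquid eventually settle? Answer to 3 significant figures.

Volume balance on the tank: A dh/dt = Q_in − 0.0469 √h. At steady state dh/dt = 0:
Q_in = 0.0469 √h_ss ⇒ √h_ss = 0.0335/0.0469 = 0.71429.
h_ss = 0.71429² = 0.51020 m. (Since h₀ = 0.299 m < h_ss, the level will rise toward this value.)

0.510 m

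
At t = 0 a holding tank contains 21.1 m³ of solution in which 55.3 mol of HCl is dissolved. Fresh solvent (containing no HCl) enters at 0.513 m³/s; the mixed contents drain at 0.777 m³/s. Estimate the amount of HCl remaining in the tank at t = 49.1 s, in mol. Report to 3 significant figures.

Let m(t) be the amount of HCl. Volume: V(t) = V₀ + (Q_in − Q_out) t = 21.1 − 0.26400 t; V(49.1) = 8.1376 m³.
Solute balance: dm/dt = 0 − Q_out C = −Q_out m/V(t).
Separate: dm/m = −Q_out dt/V(t) ⇒ ln(m/m₀) = −(Q_out/(Q_in−Q_out)) ln(V/V₀).
m = m₀ (V₀/V)^(Q_out/(Q_in−Q_out)) = 55.3 × (21.1/8.1376)^(-2.9432) = 3.3487 mol.

3.35 mol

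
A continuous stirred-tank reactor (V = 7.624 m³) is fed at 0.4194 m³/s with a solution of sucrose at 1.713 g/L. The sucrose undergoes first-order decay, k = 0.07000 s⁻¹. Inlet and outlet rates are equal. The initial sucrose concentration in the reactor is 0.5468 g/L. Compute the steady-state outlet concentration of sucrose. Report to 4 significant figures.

V dC/dt = Q(C_in − C) − k V C.
Steady state (dC/dt = 0): C_ss = Q C_in/(Q + kV) = C_in/(1 + kV/Q).
C_ss = 0.4194·1.713/(0.4194 + 0.07000·7.624) = 0.718432/0.953080 = 0.753801 g/L.

0.7538 g/L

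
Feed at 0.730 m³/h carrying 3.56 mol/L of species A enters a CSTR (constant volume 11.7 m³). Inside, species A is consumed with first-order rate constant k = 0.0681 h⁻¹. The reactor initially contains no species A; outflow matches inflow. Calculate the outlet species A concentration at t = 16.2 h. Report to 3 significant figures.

V dC/dt = Q(C_in − C) − k V C.
dC/dt = (Q/V) C_in − (Q/V + k) C; effective rate a = Q/V + k = 0.062393 + 0.0681 = 0.13049 h⁻¹.
C_ss = Q C_in/(Q + kV) = 1.7022 mol/L; C(t) = C_ss + (C₀ − C_ss) e^(−a t).
C(16.2) = 1.7022 + (-1.7022)·e^(−0.13049·16.2) = 1.7022 + (-1.7022)·0.12076 = 1.4966 mol/L.

1.50 mol/L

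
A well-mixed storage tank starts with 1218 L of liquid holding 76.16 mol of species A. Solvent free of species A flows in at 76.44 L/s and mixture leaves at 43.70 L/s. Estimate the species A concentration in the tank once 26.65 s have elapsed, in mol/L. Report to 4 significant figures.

Total volume: dV/dt = Q_in − Q_out = 32.7400 L/s, so V(t) = 1218 + 32.7400 t and V(26.65) = 2090.52 L.
Species balance (pure solvent in): dm/dt = −Q_out · m/V(t).
dm/m = −Q_out dt/(V₀ + 32.7400 t); integrating gives ln(m/m₀) = −(Q_out/(Q_in−Q_out)) ln(V/V₀).
m = m₀ (V₀/V)^(Q_out/(Q_in−Q_out)) = 76.16 × (1218/2090.52)^(1.33476) = 37.0325 mol.
C = m/V = 37.0325/2090.52 = 0.0177145 mol/L.

0.01771 mol/L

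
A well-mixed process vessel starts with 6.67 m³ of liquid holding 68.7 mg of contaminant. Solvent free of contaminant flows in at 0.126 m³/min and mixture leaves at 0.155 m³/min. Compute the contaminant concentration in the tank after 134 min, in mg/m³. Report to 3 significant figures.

Let m(t) be the amount of contaminant. Volume: V(t) = V₀ + (Q_in − Q_out) t = 6.67 − 0.029000 t; V(134) = 2.7840 m³.
No contaminant enters, so dm/dt = −Q_out · (m/V).
dm/m = −Q_out dt/(V₀ − 0.029000 t); integrating gives ln(m/m₀) = −(Q_out/(Q_in−Q_out)) ln(V/V₀).
m = m₀ (V₀/V)^(Q_out/(Q_in−Q_out)) = 68.7 × (6.67/2.7840)^(-5.3448) = 0.64391 mg.
C = m/V = 0.64391/2.7840 = 0.23129 mg/m³.

0.231 mg/m³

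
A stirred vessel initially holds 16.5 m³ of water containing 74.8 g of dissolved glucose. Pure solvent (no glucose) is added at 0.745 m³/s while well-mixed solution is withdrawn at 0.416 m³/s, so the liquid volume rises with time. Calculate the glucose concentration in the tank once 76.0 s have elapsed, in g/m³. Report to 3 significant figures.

Total volume: dV/dt = Q_in − Q_out = 0.32900 m³/s, so V(t) = 16.5 + 0.32900 t and V(76.0) = 41.504 m³.
Species balance (pure solvent in): dm/dt = −Q_out · m/V(t).
dm/m = −Q_out dt/(V₀ + 0.32900 t); integrating gives ln(m/m₀) = −(Q_out/(Q_in−Q_out)) ln(V/V₀).
m = m₀ (V₀/V)^(Q_out/(Q_in−Q_out)) = 74.8 × (16.5/41.504)^(1.2644) = 23.300 g.
C = m/V = 23.300/41.504 = 0.56140 g/m³.

0.561 g/m³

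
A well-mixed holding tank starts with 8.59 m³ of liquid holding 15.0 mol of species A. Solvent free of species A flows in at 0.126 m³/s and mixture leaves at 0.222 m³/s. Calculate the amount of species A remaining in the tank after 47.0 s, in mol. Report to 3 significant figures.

Let m(t) be the amount of species A. Volume: V(t) = V₀ + (Q_in − Q_out) t = 8.59 − 0.096000 t; V(47.0) = 4.0780 m³.
Species balance (pure solvent in): dm/dt = −Q_out · m/V(t).
Separate: dm/m = −Q_out dt/V(t) ⇒ ln(m/m₀) = −(Q_out/(Q_in−Q_out)) ln(V/V₀).
m = m₀ (V₀/V)^(Q_out/(Q_in−Q_out)) = 15.0 × (8.59/4.0780)^(-2.3125) = 2.6785 mol.

2.68 mol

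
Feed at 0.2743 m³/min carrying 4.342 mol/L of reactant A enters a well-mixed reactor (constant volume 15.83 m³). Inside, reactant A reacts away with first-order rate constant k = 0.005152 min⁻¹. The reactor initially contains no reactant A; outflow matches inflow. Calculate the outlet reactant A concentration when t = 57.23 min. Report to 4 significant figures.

Species balance: V dC/dt = Q C_in − Q C − k V C.
dC/dt = (Q/V) C_in − (Q/V + k) C; effective rate a = Q/V + k = 0.0173279 + 0.005152 = 0.0224799 min⁻¹.
C_ss = Q C_in/(Q + kV) = 3.34689 mol/L; C(t) = C_ss + (C₀ − C_ss) e^(−a t).
C(57.23) = 3.34689 + (-3.34689)·e^(−0.0224799·57.23) = 3.34689 + (-3.34689)·0.276230 = 2.42238 mol/L.

2.422 mol/L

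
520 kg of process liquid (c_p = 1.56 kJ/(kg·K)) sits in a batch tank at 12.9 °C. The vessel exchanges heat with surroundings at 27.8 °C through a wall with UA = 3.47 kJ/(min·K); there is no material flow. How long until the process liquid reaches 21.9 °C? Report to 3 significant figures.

217 min

Unsteady energy balance on the tank contents: M c_p dT/dt = −UA(T − T_amb).
τ = M c_p/UA = 233.78 min; T_ss = T_amb = 27.800 °C.
T(t) = T_ss + (T₀ − T_ss)e^(−t/τ); set T = 21.9:
t = −τ ln[(T − T_ss)/(T₀ − T_ss)] = −233.78 · ln(0.39597) = 216.57 min.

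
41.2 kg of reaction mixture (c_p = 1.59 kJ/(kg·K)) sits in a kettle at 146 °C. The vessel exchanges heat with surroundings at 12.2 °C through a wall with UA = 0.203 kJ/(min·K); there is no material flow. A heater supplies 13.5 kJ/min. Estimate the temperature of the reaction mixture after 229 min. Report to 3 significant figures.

M c_p dT/dt = −UA(T − T_amb) + Q̇.
dT/dt = (T_ss − T)/τ with T_ss = T_amb + Q̇/UA = 12.2 + 13.5/0.203 = 78.702 °C, τ = M c_p/UA = 41.2·1.59/0.203 = 322.70 min.
Integrating: T(t) = T_ss + (T₀ − T_ss) e^(−t/τ).
T(229) = 78.702 + (67.298)·0.49182 = 111.80 °C.

112 °C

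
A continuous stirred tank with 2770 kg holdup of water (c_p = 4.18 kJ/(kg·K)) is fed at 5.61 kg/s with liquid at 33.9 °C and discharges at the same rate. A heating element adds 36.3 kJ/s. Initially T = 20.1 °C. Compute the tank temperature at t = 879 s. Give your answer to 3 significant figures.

32.9 °C

Heat balance on the well-mixed liquid: M c_p dT/dt = ṁ c_p (T_in − T) + 36.3.
τ = M/ṁ = 493.76 s; T_ss = T_in + Q̇/(ṁ c_p) = 33.9 + 36.3/(5.61·4.18) = 35.448 °C.
Integrating: T(t) = T_ss + (T₀ − T_ss) e^(−t/τ).
T(879) = 35.448 + (-15.348)·e^(−879/493.76) = 35.448 + (-15.348)·0.16860 = 32.860 °C.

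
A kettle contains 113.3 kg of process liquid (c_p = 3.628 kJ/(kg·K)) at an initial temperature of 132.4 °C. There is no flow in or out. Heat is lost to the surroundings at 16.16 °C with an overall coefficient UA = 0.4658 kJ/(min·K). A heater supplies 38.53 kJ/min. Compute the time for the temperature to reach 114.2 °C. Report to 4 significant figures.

Lumped-capacitance energy balance: M c_p dT/dt = UA(T_amb − T) + Q̇.
τ = M c_p/UA = 882.465 min; T_ss = T_amb + Q̇/UA = 16.16 + 38.53/0.4658 = 98.8779 °C.
T(t) = T_ss + (T₀ − T_ss)e^(−t/τ); set T = 114.2:
t = −τ ln[(T − T_ss)/(T₀ − T_ss)] = −882.465 · ln(0.457075) = 690.890 min.

690.9 min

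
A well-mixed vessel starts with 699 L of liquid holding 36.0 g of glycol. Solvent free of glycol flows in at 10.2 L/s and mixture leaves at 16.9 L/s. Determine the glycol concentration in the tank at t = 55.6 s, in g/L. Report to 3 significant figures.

Let m(t) be the amount of glycol. Volume: V(t) = V₀ + (Q_in − Q_out) t = 699 − 6.7000 t; V(55.6) = 326.48 L.
Species balance (pure solvent in): dm/dt = −Q_out · m/V(t).
dm/m = −Q_out dt/(V₀ − 6.7000 t); integrating gives ln(m/m₀) = −(Q_out/(Q_in−Q_out)) ln(V/V₀).
m = m₀ (V₀/V)^(Q_out/(Q_in−Q_out)) = 36.0 × (699/326.48)^(-2.5224) = 5.2765 g.
C = m/V = 5.2765/326.48 = 0.016162 g/L.

0.0162 g/L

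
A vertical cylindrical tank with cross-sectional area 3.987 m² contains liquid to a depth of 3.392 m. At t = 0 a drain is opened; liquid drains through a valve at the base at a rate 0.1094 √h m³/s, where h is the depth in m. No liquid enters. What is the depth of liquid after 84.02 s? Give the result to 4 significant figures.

A dh/dt = −Q_out = −0.1094 √h.
This is separable: 2 d(√h)/dt = −0.1094/A, so √h = √h₀ − (0.1094/(2A)) t.
√h = √3.392 − 0.1094·84.02/(2·3.987) = 1.84174 − 1.15272 = 0.689018.
h = 0.689018² = 0.474746 m.

0.4747 m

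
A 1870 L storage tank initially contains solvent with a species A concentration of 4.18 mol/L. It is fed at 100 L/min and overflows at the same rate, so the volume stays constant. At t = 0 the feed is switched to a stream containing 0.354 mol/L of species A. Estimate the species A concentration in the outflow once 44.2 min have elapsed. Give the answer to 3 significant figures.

Accumulation = in − out for the solute gives V dC/dt = Q(C_in − C).
Rewrite as dC/dt + C/τ = C_in/τ, τ = V/Q = 18.700 min.
C approaches C_in exponentially: C(t) = C_in + (C₀ − C_in) e^(−t/τ).
C(44.2) = 0.354 + (4.18 − 0.354)·e^(−44.2/18.700) = 0.354 + (3.8260)·0.094078 = 0.71394 mol/L.

0.714 mol/L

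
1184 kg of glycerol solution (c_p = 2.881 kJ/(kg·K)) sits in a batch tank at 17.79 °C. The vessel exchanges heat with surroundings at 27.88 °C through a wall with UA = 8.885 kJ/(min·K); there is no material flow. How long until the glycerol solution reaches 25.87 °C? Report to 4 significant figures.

Lumped-capacitance energy balance: M c_p dT/dt = UA(T_amb − T).
τ = M c_p/UA = 383.917 min; T_ss = T_amb = 27.8800 °C.
T(t) = T_ss + (T₀ − T_ss)e^(−t/τ); set T = 25.87:
t = −τ ln[(T − T_ss)/(T₀ − T_ss)] = −383.917 · ln(0.199207) = 619.416 min.

619.4 min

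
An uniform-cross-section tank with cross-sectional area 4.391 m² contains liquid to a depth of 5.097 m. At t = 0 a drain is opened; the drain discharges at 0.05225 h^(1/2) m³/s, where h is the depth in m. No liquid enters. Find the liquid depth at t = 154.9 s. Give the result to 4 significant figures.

Volume balance on the tank: A dh/dt = −0.05225 √h.
∫ h^(−1/2) dh = −(0.05225/A) ∫ dt, giving 2√h = 2√h₀ − (0.05225/A) t.
√h = √5.097 − 0.05225·154.9/(2·4.391) = 2.25765 − 0.921604 = 1.33605.
h = 1.33605² = 1.78503 m.

1.785 m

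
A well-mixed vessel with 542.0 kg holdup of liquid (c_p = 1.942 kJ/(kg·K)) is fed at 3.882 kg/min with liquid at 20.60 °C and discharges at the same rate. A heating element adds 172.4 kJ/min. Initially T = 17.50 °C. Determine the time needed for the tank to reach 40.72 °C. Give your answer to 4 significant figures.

M c_p dT/dt = ṁ c_p (T_in − T) + Q̇.
τ = M/ṁ = 139.619 min; T_ss = T_in + Q̇/(ṁ c_p) = 43.4682 °C.
T(t) = T_ss + (T₀ − T_ss) e^(−t/τ). Set T = 40.72:
e^(−t/τ) = (40.72 − 43.4682)/(17.50 − 43.4682) = 0.105830
t = −139.619 · ln(0.105830) = 313.572 min.

313.6 min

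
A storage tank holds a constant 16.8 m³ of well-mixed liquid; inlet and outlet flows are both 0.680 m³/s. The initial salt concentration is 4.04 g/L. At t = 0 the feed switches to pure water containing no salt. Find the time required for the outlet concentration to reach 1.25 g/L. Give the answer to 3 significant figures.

Species balance: V dC/dt = Q(C_in − C) ⇒ τ = V/Q = 24.706 s.
C(t) = C_in + (C₀ − C_in) e^(−t/τ). Set C = 1.25 and solve for t:
e^(−t/τ) = (C − C_in)/(C₀ − C_in) = (1.25 − 0)/(4.04 − 0) = 0.30941
t = −τ ln(…) = 24.706 × 1.1731 = 28.982 s.

29.0 s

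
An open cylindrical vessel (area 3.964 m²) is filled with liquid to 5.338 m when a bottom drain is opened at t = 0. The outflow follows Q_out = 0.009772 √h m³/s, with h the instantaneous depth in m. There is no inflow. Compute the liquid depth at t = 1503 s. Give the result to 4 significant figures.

With no inflow, A dh/dt = −0.009772 √h.
This is separable: 2 d(√h)/dt = −0.009772/A, so √h = √h₀ − (0.009772/(2A)) t.
√h = √5.338 − 0.009772·1503/(2·3.964) = 2.31041 − 1.85259 = 0.457823.
h = 0.457823² = 0.209602 m.

0.2096 m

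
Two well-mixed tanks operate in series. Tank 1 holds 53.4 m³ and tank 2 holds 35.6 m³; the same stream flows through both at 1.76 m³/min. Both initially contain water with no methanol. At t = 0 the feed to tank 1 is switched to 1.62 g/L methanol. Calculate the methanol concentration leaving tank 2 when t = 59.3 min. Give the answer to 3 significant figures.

Species balance on tank i: dCᵢ/dt = (Cᵢ₋₁ − Cᵢ)/τᵢ with τᵢ = Vᵢ/Q.
τ₁ = 53.4/1.76 = 30.341 min; τ₂ = 35.6/1.76 = 20.227 min.
Solving the cascade with C₁(0)=C₂(0)=0 gives C₂(t) = C_in[1 − (τ₁ e^(−t/τ₁) − τ₂ e^(−t/τ₂))/(τ₁ − τ₂)].
At t = 59.3: e^(−t/τ₁) = 0.14164, e^(−t/τ₂) = 0.053307.
C₂ = 1.62·[1 − (30.341·0.14164 − 20.227·0.053307)/(10.114)] = 1.62·0.68169 = 1.1043 g/L.

1.10 g/L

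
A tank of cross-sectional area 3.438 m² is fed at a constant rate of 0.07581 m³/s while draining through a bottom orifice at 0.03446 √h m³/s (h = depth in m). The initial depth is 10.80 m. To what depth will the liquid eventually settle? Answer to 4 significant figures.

A dh/dt = Q_in − 0.03446 √h. Steady state requires inflow = outflow:
Q_in = 0.03446 √h_ss ⇒ √h_ss = 0.07581/0.03446 = 2.19994.
h_ss = 2.19994² = 4.83974 m. (Since h₀ = 10.80 m > h_ss, the level will fall toward this value.)

4.840 m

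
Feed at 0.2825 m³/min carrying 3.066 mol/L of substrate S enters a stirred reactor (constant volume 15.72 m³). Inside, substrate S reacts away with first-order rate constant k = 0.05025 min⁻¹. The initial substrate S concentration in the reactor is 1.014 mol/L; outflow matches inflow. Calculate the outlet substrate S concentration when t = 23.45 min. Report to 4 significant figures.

0.8493 mol/L

Accumulation = in − out − consumed: V dC/dt = Q C_in − Q C − k V C.
This is linear with rate a = Q/V + k = 0.0682207 min⁻¹.
C_ss = Q C_in/(Q + kV) = 0.807647 mol/L; C(t) = C_ss + (C₀ − C_ss) e^(−a t).
C(23.45) = 0.807647 + (0.206353)·e^(−0.0682207·23.45) = 0.807647 + (0.206353)·0.201942 = 0.849318 mol/L.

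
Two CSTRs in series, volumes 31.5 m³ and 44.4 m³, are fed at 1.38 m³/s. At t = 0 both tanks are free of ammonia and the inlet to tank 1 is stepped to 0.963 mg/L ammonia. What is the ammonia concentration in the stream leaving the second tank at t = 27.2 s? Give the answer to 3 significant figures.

Species balance on tank i: dCᵢ/dt = (Cᵢ₋₁ − Cᵢ)/τᵢ with τᵢ = Vᵢ/Q.
τ₁ = 31.5/1.38 = 22.826 s; τ₂ = 44.4/1.38 = 32.174 s.
Solving the cascade with C₁(0)=C₂(0)=0 gives C₂(t) = C_in[1 − (τ₁ e^(−t/τ₁) − τ₂ e^(−t/τ₂))/(τ₁ − τ₂)].
At t = 27.2: e^(−t/τ₁) = 0.30373, e^(−t/τ₂) = 0.42938.
C₂ = 0.963·[1 − (22.826·0.30373 − 32.174·0.42938)/(-9.3478)] = 0.963·0.26379 = 0.25403 mg/L.

0.254 mg/L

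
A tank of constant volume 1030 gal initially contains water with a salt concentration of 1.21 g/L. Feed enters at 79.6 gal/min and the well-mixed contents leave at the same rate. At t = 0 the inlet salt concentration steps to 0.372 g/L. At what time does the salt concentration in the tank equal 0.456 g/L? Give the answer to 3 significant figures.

Species balance: V dC/dt = Q(C_in − C) ⇒ τ = V/Q = 12.940 min.
C(t) = C_in + (C₀ − C_in) e^(−t/τ). Set C = 0.456 and solve for t:
e^(−t/τ) = (C − C_in)/(C₀ − C_in) = (0.456 − 0.372)/(1.21 − 0.372) = 0.10024
t = −τ ln(…) = 12.940 × 2.3002 = 29.764 min.

29.8 min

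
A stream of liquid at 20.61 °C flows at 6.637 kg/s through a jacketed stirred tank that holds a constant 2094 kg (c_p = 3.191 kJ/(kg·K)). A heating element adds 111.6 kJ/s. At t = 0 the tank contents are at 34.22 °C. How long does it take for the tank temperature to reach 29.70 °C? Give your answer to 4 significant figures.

246.3 s

M c_p dT/dt = ṁ c_p (T_in − T) + Q̇.
τ = M/ṁ = 315.504 s; T_ss = T_in + Q̇/(ṁ c_p) = 25.8795 °C.
T(t) = T_ss + (T₀ − T_ss) e^(−t/τ). Set T = 29.70:
e^(−t/τ) = (29.70 − 25.8795)/(34.22 − 25.8795) = 0.458069
t = −315.504 · ln(0.458069) = 246.325 s.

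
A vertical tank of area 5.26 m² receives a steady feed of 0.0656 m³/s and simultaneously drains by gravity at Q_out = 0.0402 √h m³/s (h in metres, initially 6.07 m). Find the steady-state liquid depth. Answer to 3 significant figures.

A dh/dt = Q_in − 0.0402 √h. Steady state requires inflow = outflow:
Q_in = 0.0402 √h_ss ⇒ √h_ss = 0.0656/0.0402 = 1.6318.
h_ss = 1.6318² = 2.6629 m. (Since h₀ = 6.07 m > h_ss, the level will fall toward this value.)

2.66 m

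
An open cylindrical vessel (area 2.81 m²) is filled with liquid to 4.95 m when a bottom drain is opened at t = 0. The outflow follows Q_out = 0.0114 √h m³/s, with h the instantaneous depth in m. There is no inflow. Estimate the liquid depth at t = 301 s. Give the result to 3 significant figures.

2.61 m

With no inflow, A dh/dt = −0.0114 √h.
This is separable: 2 d(√h)/dt = −0.0114/A, so √h = √h₀ − (0.0114/(2A)) t.
√h = √4.95 − 0.0114·301/(2·2.81) = 2.2249 − 0.61057 = 1.6143.
h = 1.6143² = 2.6059 m.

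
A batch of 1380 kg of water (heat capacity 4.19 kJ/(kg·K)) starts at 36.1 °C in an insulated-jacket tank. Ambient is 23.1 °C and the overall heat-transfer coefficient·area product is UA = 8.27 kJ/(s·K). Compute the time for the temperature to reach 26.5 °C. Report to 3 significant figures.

938 s

First-law balance (no shaft work): M c_p dT/dt = −UA(T − T_amb).
τ = M c_p/UA = 699.18 s; T_ss = T_amb = 23.100 °C.
T(t) = T_ss + (T₀ − T_ss)e^(−t/τ); set T = 26.5:
t = −τ ln[(T − T_ss)/(T₀ − T_ss)] = −699.18 · ln(0.26154) = 937.72 s.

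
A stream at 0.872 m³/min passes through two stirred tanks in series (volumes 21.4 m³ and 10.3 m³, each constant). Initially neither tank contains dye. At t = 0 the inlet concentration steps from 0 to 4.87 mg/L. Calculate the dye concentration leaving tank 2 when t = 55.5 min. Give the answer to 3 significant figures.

3.93 mg/L

Species balance on tank i: dCᵢ/dt = (Cᵢ₋₁ − Cᵢ)/τᵢ with τᵢ = Vᵢ/Q.
τ₁ = 21.4/0.872 = 24.541 min; τ₂ = 10.3/0.872 = 11.812 min.
Solving the cascade with C₁(0)=C₂(0)=0 gives C₂(t) = C_in[1 − (τ₁ e^(−t/τ₁) − τ₂ e^(−t/τ₂))/(τ₁ − τ₂)].
At t = 55.5: e^(−t/τ₁) = 0.10419, e^(−t/τ₂) = 0.0091076.
C₂ = 4.87·[1 − (24.541·0.10419 − 11.812·0.0091076)/(12.729)] = 4.87·0.80757 = 3.9329 mg/L.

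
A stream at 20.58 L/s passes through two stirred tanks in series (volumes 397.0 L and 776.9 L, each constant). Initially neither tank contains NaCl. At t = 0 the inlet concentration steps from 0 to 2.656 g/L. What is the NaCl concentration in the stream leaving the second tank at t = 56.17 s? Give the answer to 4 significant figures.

Species balance on tank i: dCᵢ/dt = (Cᵢ₋₁ − Cᵢ)/τᵢ with τᵢ = Vᵢ/Q.
τ₁ = 397.0/20.58 = 19.2906 s; τ₂ = 776.9/20.58 = 37.7502 s.
Solving the cascade with C₁(0)=C₂(0)=0 gives C₂(t) = C_in[1 − (τ₁ e^(−t/τ₁) − τ₂ e^(−t/τ₂))/(τ₁ − τ₂)].
At t = 56.17: e^(−t/τ₁) = 0.0543786, e^(−t/τ₂) = 0.225838.
C₂ = 2.656·[1 − (19.2906·0.0543786 − 37.7502·0.225838)/(-18.4597)] = 2.656·0.594985 = 1.58028 g/L.

1.580 g/L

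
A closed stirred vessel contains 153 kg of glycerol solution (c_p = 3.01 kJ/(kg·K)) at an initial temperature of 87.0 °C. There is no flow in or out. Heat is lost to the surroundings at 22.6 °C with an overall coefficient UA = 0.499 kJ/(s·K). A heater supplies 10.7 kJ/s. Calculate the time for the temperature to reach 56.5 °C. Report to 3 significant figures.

M c_p dT/dt = −UA(T − T_amb) + Q̇.
τ = M c_p/UA = 922.91 s; T_ss = T_amb + Q̇/UA = 22.6 + 10.7/0.499 = 44.043 °C.
T(t) = T_ss + (T₀ − T_ss)e^(−t/τ); set T = 56.5:
t = −τ ln[(T − T_ss)/(T₀ − T_ss)] = −922.91 · ln(0.28999) = 1142.5 s.

1140 s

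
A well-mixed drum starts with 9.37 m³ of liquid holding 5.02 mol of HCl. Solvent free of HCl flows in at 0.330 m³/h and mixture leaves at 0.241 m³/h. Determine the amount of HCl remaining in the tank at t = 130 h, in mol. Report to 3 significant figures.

0.569 mol

Total volume: dV/dt = Q_in − Q_out = 0.089000 m³/h, so V(t) = 9.37 + 0.089000 t and V(130) = 20.940 m³.
Solute balance: dm/dt = 0 − Q_out C = −Q_out m/V(t).
dm/m = −Q_out dt/(V₀ + 0.089000 t); integrating gives ln(m/m₀) = −(Q_out/(Q_in−Q_out)) ln(V/V₀).
m = m₀ (V₀/V)^(Q_out/(Q_in−Q_out)) = 5.02 × (9.37/20.940)^(2.7079) = 0.56887 mol.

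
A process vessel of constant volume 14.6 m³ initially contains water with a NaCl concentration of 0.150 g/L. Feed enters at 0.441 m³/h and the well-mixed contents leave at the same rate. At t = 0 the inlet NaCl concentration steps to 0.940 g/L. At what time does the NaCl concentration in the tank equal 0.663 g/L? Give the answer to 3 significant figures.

34.7 h

Species balance: V dC/dt = Q(C_in − C) ⇒ τ = V/Q = 33.107 h.
C(t) = C_in + (C₀ − C_in) e^(−t/τ). Set C = 0.663 and solve for t:
e^(−t/τ) = (C − C_in)/(C₀ − C_in) = (0.663 − 0.940)/(0.150 − 0.940) = 0.35063
t = −τ ln(…) = 33.107 × 1.0480 = 34.696 h.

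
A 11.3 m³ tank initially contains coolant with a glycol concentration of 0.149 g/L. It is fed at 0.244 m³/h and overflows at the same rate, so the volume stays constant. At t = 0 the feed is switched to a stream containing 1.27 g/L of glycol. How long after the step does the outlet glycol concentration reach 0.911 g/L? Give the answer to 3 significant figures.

52.7 h

Species balance: V dC/dt = Q(C_in − C) ⇒ τ = V/Q = 46.311 h.
C(t) = C_in + (C₀ − C_in) e^(−t/τ). Set C = 0.911 and solve for t:
e^(−t/τ) = (C − C_in)/(C₀ − C_in) = (0.911 − 1.27)/(0.149 − 1.27) = 0.32025
t = −τ ln(…) = 46.311 × 1.1387 = 52.733 h.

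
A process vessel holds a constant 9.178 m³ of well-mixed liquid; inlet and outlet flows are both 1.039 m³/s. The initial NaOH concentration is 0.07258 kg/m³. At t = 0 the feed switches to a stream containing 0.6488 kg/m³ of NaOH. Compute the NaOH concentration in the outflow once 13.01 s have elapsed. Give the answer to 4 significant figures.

0.5167 kg/m³

Transient balance on the dissolved component: V dC/dt = Q(C_in − C).
Rewrite as dC/dt + C/τ = C_in/τ, τ = V/Q = 8.83349 s.
C approaches C_in exponentially: C(t) = C_in + (C₀ − C_in) e^(−t/τ).
C(13.01) = 0.6488 + (0.07258 − 0.6488)·e^(−13.01/8.83349) = 0.6488 + (-0.576220)·0.229282 = 0.516683 kg/m³.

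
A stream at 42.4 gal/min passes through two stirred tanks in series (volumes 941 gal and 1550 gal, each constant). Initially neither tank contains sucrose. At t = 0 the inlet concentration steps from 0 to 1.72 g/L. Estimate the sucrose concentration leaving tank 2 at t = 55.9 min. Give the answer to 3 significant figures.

Time constants: τᵢ = Vᵢ/Q for each well-mixed tank.
τ₁ = 941/42.4 = 22.193 min; τ₂ = 1550/42.4 = 36.557 min.
Tank 1: C₁ = C_in(1 − e^(−t/τ₁)). Tank 2 (τ₁ ≠ τ₂): C₂ = C_in[1 − (τ₁ e^(−t/τ₁) − τ₂ e^(−t/τ₂))/(τ₁ − τ₂)].
At t = 55.9: e^(−t/τ₁) = 0.080559, e^(−t/τ₂) = 0.21672.
C₂ = 1.72·[1 − (22.193·0.080559 − 36.557·0.21672)/(-14.363)] = 1.72·0.57288 = 0.98536 g/L.

0.985 g/L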